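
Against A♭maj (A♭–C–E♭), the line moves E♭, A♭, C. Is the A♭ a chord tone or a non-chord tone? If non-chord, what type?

Chord tone (the root of Ab major triad).

Ab major triad contains A♭, C, E♭; A♭ is the root, so it is a chord tone.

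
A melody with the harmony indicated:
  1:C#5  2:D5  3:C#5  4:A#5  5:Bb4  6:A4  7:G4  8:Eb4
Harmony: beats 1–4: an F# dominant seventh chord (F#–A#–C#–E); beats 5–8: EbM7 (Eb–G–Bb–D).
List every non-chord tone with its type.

D5 (beat 2) — neighbor tone; A4 (beat 6) — passing tone.

The harmony at that moment is F# dominant seventh chord (F#, A#, C#, E); D5 is not a chord tone.
It is approached by step up from C#5 and left by step down to C#5.
Step away and step back to the same note — a neighbor tone (upper neighbor).
The harmony at that moment is Eb major seventh chord (Eb, G, Bb, D); A4 is not a chord tone.
It is approached by step down from Bb4 and left by step down to G4.
Step in, step out in the same direction — a passing tone.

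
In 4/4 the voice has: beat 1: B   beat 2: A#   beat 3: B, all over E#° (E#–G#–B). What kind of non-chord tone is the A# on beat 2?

The harmony at that moment is E# diminished triad (E#, G#, B); A# is not a chord tone.
It is approached by step down from B and left by step up to B.
Step away and step back to the same note — a neighbor tone (lower neighbor).

Lower neighbor tone.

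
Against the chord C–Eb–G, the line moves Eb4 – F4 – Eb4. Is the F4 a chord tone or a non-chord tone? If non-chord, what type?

The harmony at that moment is C minor triad (C, Eb, G); F4 is not a chord tone.
It is approached by step up from Eb4 and left by step down to Eb4.
Step away and step back to the same note — a neighbor tone (upper neighbor).

Non-chord tone — a neighbor tone.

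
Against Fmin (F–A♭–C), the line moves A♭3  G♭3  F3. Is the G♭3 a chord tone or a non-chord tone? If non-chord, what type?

The harmony at that moment is F minor triad (F, A♭, C); G♭3 is not a chord tone.
It is approached by step down from A♭3 and left by step down to F3.
Step in, step out in the same direction — a passing tone.

Non-chord tone — a passing tone.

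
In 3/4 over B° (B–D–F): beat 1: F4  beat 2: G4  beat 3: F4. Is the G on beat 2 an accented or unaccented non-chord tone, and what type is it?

Unaccented neighbor tone.

The harmony at that moment is B diminished triad (B, D, F); G4 is not a chord tone.
It is approached by step up from F4 and left by step down to F4.
Step away and step back to the same note — a neighbor tone (upper neighbor).
It falls on a weak beat, so it is unaccented.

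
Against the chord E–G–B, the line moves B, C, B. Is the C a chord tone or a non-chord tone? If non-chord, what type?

The harmony at that moment is E minor triad (E, G, B); C is not a chord tone.
It is approached by step up from B and left by step down to B.
Step away and step back to the same note — a neighbor tone (upper neighbor).

Non-chord tone — a neighbor tone.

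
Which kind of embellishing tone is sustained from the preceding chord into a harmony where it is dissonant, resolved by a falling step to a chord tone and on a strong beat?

Approach: by preparation — the pitch is first a chord tone, then held (tied or repeated) while the harmony changes under it. Departure: down by step. Metric position: strong.
A prepared dissonance that resolves downward by step — a suspension. (The same figure resolving upward would be a retardation.)

Suspension.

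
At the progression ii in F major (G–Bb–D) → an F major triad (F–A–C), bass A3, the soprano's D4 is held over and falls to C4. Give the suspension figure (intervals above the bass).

At the second chord the bass is A3. The suspended D4 lies a fourth above the bass; after resolving down by step to C4, the interval above the bass becomes a third.
Suspension figures are named by those two intervals: 4–3.

4–3 suspension.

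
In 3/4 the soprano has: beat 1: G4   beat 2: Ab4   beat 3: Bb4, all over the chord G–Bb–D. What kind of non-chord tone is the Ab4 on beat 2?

The harmony at that moment is G minor triad (G, Bb, D); Ab4 is not a chord tone.
It is approached by step up from G4 and left by step up to Bb4.
Step in, step out in the same direction — a passing tone.

Passing tone.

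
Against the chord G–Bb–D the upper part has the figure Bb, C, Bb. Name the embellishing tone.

C is a neighbor tone.

The harmony at that moment is G minor triad (G, Bb, D); C is not a chord tone.
It is approached by step up from Bb and left by step down to Bb.
Step away and step back to the same note — a neighbor tone (upper neighbor).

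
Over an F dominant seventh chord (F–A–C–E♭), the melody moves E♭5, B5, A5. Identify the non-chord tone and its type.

B5 is an appoggiatura.

The harmony at that moment is F dominant seventh chord (F, A, C, E♭); B5 is not a chord tone.
It is approached by leap up from E♭5 and left by step down to A5.
Leap in, step out — an appoggiatura.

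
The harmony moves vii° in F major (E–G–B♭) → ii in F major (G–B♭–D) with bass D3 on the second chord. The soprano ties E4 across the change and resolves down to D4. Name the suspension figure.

9–8 suspension.

At the second chord the bass is D3. The suspended E4 lies a ninth above the bass; after resolving down by step to D4, the interval above the bass becomes an octave.
Suspension figures are named by those two intervals: 9–8.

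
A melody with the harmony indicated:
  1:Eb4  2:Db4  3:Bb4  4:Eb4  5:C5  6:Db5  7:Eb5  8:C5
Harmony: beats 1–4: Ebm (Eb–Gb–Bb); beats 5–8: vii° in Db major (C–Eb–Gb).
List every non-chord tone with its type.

The harmony at that moment is Eb minor triad (Eb, Gb, Bb); Db4 is not a chord tone.
It is approached by step down from Eb4 and left by leap up to Bb4.
Step in, leap out — an escape tone.
The harmony at that moment is C diminished triad (C, Eb, Gb); Db5 is not a chord tone.
It is approached by step up from C5 and left by step up to Eb5.
Step in, step out in the same direction — a passing tone.

Db4 (beat 2) — escape tone; Db5 (beat 6) — passing tone.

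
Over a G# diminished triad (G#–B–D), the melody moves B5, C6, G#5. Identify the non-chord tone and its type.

C6 is an escape tone.

The harmony at that moment is G# diminished triad (G#, B, D); C6 is not a chord tone.
It is approached by step up from B5 and left by leap down to G#5.
Step in, leap out — an escape tone.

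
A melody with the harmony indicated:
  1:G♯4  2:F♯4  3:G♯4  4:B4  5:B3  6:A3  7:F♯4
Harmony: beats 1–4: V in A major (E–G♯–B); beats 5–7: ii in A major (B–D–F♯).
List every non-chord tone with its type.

F♯4 (beat 2) — neighbor tone; A3 (beat 6) — escape tone.

The harmony at that moment is E major triad (E, G♯, B); F♯4 is not a chord tone.
It is approached by step down from G♯4 and left by step up to G♯4.
Step away and step back to the same note — a neighbor tone (lower neighbor).
The harmony at that moment is B minor triad (B, D, F♯); A3 is not a chord tone.
It is approached by step down from B3 and left by leap up to F♯4.
Step in, leap out — an escape tone.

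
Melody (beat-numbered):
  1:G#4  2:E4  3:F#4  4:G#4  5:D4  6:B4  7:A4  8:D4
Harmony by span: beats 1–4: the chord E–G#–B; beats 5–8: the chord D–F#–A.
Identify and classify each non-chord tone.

F#4 (beat 3) — passing tone; B4 (beat 6) — appoggiatura.

The harmony at that moment is E major triad (E, G#, B); F#4 is not a chord tone.
It is approached by step up from E4 and left by step up to G#4.
Step in, step out in the same direction — a passing tone.
The harmony at that moment is D major triad (D, F#, A); B4 is not a chord tone.
It is approached by leap up from D4 and left by step down to A4.
Leap in, step out — an appoggiatura.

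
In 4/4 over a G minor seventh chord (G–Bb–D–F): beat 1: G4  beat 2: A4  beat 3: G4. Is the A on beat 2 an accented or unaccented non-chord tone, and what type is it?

Unaccented neighbor tone.

The harmony at that moment is G minor seventh chord (G, Bb, D, F); A4 is not a chord tone.
It is approached by step up from G4 and left by step down to G4.
Step away and step back to the same note — a neighbor tone (upper neighbor).
It falls on a weak beat, so it is unaccented.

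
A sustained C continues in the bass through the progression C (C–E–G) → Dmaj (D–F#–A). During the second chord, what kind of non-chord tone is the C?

The harmony at that moment is D major triad (D, F#, A); C is not a chord tone.
It is held over (the same pitch as the preceding C) and then sustained as the same pitch into the next harmony.
Sustained through a change of harmony — a pedal tone.

Pedal tone (pedal point).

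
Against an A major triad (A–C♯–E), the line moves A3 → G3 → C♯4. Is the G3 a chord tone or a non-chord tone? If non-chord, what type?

Non-chord tone — an escape tone.

The harmony at that moment is A major triad (A, C♯, E); G3 is not a chord tone.
It is approached by step down from A3 and left by leap up to C♯4.
Step in, leap out — an escape tone.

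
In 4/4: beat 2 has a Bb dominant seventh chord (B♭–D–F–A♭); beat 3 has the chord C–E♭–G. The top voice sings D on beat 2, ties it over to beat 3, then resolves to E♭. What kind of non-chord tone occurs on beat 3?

Retardation.

The harmony at that moment is C minor triad (C, E♭, G); D is not a chord tone.
It is held over (the same pitch as the preceding D) and left by step up to E♭.
Held over from the previous chord and resolving up by step — a retardation.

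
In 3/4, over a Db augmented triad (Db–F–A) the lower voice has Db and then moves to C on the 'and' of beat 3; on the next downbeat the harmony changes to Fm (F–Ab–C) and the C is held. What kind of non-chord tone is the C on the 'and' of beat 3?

Anticipation.

The harmony at that moment is Db augmented triad (Db, F, A); C is not a chord tone.
It is approached by step down from Db and then sustained as the same pitch into the next harmony.
Arriving early and becoming a chord tone when the harmony changes — an anticipation.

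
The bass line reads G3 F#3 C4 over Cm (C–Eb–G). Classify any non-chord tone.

F#3 is an escape tone.

The harmony at that moment is C minor triad (C, Eb, G); F#3 is not a chord tone.
It is approached by step down from G3 and left by leap up to C4.
Step in, leap out — an escape tone.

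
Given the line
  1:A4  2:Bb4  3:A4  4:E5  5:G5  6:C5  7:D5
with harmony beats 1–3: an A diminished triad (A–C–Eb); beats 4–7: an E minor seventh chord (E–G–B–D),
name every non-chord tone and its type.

Bb4 (beat 2) — neighbor tone; C5 (beat 6) — appoggiatura.

The harmony at that moment is A diminished triad (A, C, Eb); Bb4 is not a chord tone.
It is approached by step up from A4 and left by step down to A4.
Step away and step back to the same note — a neighbor tone (upper neighbor).
The harmony at that moment is E minor seventh chord (E, G, B, D); C5 is not a chord tone.
It is approached by leap down from G5 and left by step up to D5.
Leap in, step out — an appoggiatura.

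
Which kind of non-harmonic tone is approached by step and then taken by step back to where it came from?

Approach: by step. Departure: by step in the opposite direction, back to the starting pitch.
Stepwise on both sides but reversing to return to the same chord tone — a neighbor tone. (Had it continued onward in the same direction it would be a passing tone instead.)

Neighbor tone.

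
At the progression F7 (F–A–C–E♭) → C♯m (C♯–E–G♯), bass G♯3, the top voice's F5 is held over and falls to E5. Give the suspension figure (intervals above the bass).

At the second chord the bass is G♯3. The suspended F5 lies a seventh above the bass; after resolving down by step to E5, the interval above the bass becomes a sixth.
Suspension figures are named by those two intervals: 7–6.

7–6 suspension.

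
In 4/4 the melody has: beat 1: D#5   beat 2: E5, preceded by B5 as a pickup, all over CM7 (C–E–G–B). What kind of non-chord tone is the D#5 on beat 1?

Appoggiatura.

The harmony at that moment is C major seventh chord (C, E, G, B); D#5 is not a chord tone.
It is approached by leap down from B5 and left by step up to E5.
Leap in, step out, metrically accented — an appoggiatura.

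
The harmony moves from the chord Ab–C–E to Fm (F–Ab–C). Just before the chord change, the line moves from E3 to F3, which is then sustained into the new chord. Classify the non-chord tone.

The harmony at that moment is Ab augmented triad (Ab, C, E); F3 is not a chord tone.
It is approached by step up from E3 and then sustained as the same pitch into the next harmony.
Arriving early and becoming a chord tone when the harmony changes — an anticipation.

F3 is an anticipation.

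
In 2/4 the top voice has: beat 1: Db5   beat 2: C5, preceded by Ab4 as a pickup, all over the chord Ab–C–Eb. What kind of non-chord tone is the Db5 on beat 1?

Appoggiatura.

The harmony at that moment is Ab major triad (Ab, C, Eb); Db5 is not a chord tone.
It is approached by leap up from Ab4 and left by step down to C5.
Leap in, step out, metrically accented — an appoggiatura.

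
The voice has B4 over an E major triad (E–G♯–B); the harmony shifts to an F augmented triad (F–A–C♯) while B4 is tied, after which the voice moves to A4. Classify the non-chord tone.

The harmony at that moment is F augmented triad (F, A, C♯); B4 is not a chord tone.
It is held over (the same pitch as the preceding B4) and left by step down to A4.
Held over from the previous chord and resolving down by step — a suspension.

B4 is a suspension.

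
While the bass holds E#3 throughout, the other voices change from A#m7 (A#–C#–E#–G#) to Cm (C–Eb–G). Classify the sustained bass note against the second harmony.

The harmony at that moment is C minor triad (C, Eb, G); E#3 is not a chord tone.
It is held over (the same pitch as the preceding E#3) and then sustained as the same pitch into the next harmony.
Sustained through a change of harmony — a pedal tone.

Pedal tone (pedal point).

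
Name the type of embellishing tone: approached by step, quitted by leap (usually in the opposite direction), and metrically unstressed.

Approach: by step. Departure: by leap. Metric position: weak.
Step in, leap out, from a weak position — an escape tone (échappée). (It is the mirror image of the appoggiatura, which leaps in and steps out on a strong beat.)

Escape tone.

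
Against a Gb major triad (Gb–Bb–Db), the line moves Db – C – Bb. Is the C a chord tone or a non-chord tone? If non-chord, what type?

Non-chord tone — a passing tone.

The harmony at that moment is Gb major triad (Gb, Bb, Db); C is not a chord tone.
It is approached by step down from Db and left by step down to Bb.
Step in, step out in the same direction — a passing tone.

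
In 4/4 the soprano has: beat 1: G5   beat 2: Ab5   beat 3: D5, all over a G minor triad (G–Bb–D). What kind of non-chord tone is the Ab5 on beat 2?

Escape tone.

The harmony at that moment is G minor triad (G, Bb, D); Ab5 is not a chord tone.
It is approached by step up from G5 and left by leap down to D5.
Step in, leap out, on a weak beat — an escape tone.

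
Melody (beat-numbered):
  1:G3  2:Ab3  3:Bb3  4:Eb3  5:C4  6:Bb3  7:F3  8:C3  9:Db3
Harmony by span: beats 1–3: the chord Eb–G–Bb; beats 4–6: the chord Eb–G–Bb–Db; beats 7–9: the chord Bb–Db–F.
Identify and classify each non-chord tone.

Ab3 (beat 2) — passing tone; C4 (beat 5) — appoggiatura; C3 (beat 8) — appoggiatura.

The harmony at that moment is Eb major triad (Eb, G, Bb); Ab3 is not a chord tone.
It is approached by step up from G3 and left by step up to Bb3.
Step in, step out in the same direction — a passing tone.
The harmony at that moment is Eb dominant seventh chord (Eb, G, Bb, Db); C4 is not a chord tone.
It is approached by leap up from Eb3 and left by step down to Bb3.
Leap in, step out — an appoggiatura.
The harmony at that moment is Bb minor triad (Bb, Db, F); C3 is not a chord tone.
It is approached by leap down from F3 and left by step up to Db3.
Leap in, step out — an appoggiatura.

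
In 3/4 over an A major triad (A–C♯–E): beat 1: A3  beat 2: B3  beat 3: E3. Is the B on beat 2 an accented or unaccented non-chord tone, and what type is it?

Unaccented escape tone.

The harmony at that moment is A major triad (A, C♯, E); B3 is not a chord tone.
It is approached by step up from A3 and left by leap down to E3.
Step in, leap out — an escape tone.
It falls on a weak beat, so it is unaccented.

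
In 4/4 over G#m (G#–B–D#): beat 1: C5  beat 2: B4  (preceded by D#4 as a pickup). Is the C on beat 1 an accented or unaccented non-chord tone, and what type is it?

Accented appoggiatura.

The harmony at that moment is G# minor triad (G#, B, D#); C5 is not a chord tone.
It is approached by leap up from D#4 and left by step down to B4.
Leap in, step out — an appoggiatura.
It falls on the downbeat, so it is accented.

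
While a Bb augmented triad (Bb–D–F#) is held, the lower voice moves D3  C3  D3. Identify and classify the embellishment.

C3 is a neighbor tone.

The harmony at that moment is Bb augmented triad (Bb, D, F#); C3 is not a chord tone.
It is approached by step down from D3 and left by step up to D3.
Step away and step back to the same note — a neighbor tone (lower neighbor).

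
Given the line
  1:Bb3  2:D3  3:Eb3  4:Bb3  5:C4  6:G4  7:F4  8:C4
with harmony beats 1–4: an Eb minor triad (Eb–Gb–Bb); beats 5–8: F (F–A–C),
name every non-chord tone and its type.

D3 (beat 2) — appoggiatura; G4 (beat 6) — appoggiatura.

The harmony at that moment is Eb minor triad (Eb, Gb, Bb); D3 is not a chord tone.
It is approached by leap down from Bb3 and left by step up to Eb3.
Leap in, step out — an appoggiatura.
The harmony at that moment is F major triad (F, A, C); G4 is not a chord tone.
It is approached by leap up from C4 and left by step down to F4.
Leap in, step out — an appoggiatura.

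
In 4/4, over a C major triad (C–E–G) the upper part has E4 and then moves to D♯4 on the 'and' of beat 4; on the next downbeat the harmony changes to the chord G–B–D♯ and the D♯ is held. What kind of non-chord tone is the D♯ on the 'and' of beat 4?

Anticipation.

The harmony at that moment is C major triad (C, E, G); D♯4 is not a chord tone.
It is approached by step down from E4 and then sustained as the same pitch into the next harmony.
Arriving early and becoming a chord tone when the harmony changes — an anticipation.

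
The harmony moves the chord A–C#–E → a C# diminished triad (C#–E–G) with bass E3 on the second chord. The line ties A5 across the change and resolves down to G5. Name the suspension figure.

4–3 suspension.

At the second chord the bass is E3. The suspended A5 lies a fourth above the bass; after resolving down by step to G5, the interval above the bass becomes a third.
Suspension figures are named by those two intervals: 4–3.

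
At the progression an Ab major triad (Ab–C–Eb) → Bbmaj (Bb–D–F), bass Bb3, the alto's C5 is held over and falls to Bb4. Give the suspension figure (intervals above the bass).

At the second chord the bass is Bb3. The suspended C5 lies a ninth above the bass; after resolving down by step to Bb4, the interval above the bass becomes an octave.
Suspension figures are named by those two intervals: 9–8.

9–8 suspension.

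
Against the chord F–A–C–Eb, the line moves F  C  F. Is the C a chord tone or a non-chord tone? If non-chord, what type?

F dominant seventh chord contains F, A, C, Eb; C is the fifth, so it is a chord tone.

Chord tone (the fifth of F dominant seventh chord).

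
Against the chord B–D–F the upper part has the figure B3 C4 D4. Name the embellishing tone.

C4 is a passing tone.

The harmony at that moment is B diminished triad (B, D, F); C4 is not a chord tone.
It is approached by step up from B3 and left by step up to D4.
Step in, step out in the same direction — a passing tone.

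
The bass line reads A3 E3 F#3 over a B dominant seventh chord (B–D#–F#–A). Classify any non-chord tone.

The harmony at that moment is B dominant seventh chord (B, D#, F#, A); E3 is not a chord tone.
It is approached by leap down from A3 and left by step up to F#3.
Leap in, step out — an appoggiatura.

E3 is an appoggiatura.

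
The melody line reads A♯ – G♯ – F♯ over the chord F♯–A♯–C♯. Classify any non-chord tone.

The harmony at that moment is F♯ major triad (F♯, A♯, C♯); G♯ is not a chord tone.
It is approached by step down from A♯ and left by step down to F♯.
Step in, step out in the same direction — a passing tone.

G♯ is a passing tone.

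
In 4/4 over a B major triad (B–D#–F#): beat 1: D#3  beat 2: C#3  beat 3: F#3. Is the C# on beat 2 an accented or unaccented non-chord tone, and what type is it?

Unaccented escape tone.

The harmony at that moment is B major triad (B, D#, F#); C#3 is not a chord tone.
It is approached by step down from D#3 and left by leap up to F#3.
Step in, leap out — an escape tone.
It falls on a weak beat, so it is unaccented.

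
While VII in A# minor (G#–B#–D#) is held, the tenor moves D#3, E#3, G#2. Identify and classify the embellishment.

E#3 is an escape tone.

The harmony at that moment is G# major triad (G#, B#, D#); E#3 is not a chord tone.
It is approached by step up from D#3 and left by leap down to G#2.
Step in, leap out — an escape tone.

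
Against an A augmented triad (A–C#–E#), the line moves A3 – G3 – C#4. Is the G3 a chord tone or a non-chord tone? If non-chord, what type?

Non-chord tone — an escape tone.

The harmony at that moment is A augmented triad (A, C#, E#); G3 is not a chord tone.
It is approached by step down from A3 and left by leap up to C#4.
Step in, leap out — an escape tone.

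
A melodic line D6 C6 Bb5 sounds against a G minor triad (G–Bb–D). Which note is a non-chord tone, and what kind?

The harmony at that moment is G minor triad (G, Bb, D); C6 is not a chord tone.
It is approached by step down from D6 and left by step down to Bb5.
Step in, step out in the same direction — a passing tone.

C6 is a passing tone.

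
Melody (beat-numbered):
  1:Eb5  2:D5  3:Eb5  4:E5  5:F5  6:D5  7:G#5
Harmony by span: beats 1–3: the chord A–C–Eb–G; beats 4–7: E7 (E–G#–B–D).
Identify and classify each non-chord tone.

D5 (beat 2) — neighbor tone; F5 (beat 5) — escape tone.

The harmony at that moment is A half-diminished seventh chord (A, C, Eb, G); D5 is not a chord tone.
It is approached by step down from Eb5 and left by step up to Eb5.
Step away and step back to the same note — a neighbor tone (lower neighbor).
The harmony at that moment is E dominant seventh chord (E, G#, B, D); F5 is not a chord tone.
It is approached by step up from E5 and left by leap down to D5.
Step in, leap out — an escape tone.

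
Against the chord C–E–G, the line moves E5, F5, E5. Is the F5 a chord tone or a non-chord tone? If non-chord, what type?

The harmony at that moment is C major triad (C, E, G); F5 is not a chord tone.
It is approached by step up from E5 and left by step down to E5.
Step away and step back to the same note — a neighbor tone (upper neighbor).

Non-chord tone — a neighbor tone.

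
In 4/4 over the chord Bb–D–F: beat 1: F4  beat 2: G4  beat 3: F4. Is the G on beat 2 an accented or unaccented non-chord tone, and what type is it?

Unaccented neighbor tone.

The harmony at that moment is Bb major triad (Bb, D, F); G4 is not a chord tone.
It is approached by step up from F4 and left by step down to F4.
Step away and step back to the same note — a neighbor tone (upper neighbor).
It falls on a weak beat, so it is unaccented.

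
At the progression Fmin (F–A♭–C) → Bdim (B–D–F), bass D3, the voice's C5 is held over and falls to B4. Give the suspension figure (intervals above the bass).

7–6 suspension.

At the second chord the bass is D3. The suspended C5 lies a seventh above the bass; after resolving down by step to B4, the interval above the bass becomes a sixth.
Suspension figures are named by those two intervals: 7–6.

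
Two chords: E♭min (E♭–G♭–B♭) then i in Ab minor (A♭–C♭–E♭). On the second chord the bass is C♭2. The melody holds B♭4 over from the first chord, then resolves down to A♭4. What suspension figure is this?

7–6 suspension.

At the second chord the bass is C♭2. The suspended B♭4 lies a seventh above the bass; after resolving down by step to A♭4, the interval above the bass becomes a sixth.
Suspension figures are named by those two intervals: 7–6.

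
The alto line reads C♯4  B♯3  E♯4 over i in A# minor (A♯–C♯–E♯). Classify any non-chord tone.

The harmony at that moment is A♯ minor triad (A♯, C♯, E♯); B♯3 is not a chord tone.
It is approached by step down from C♯4 and left by leap up to E♯4.
Step in, leap out — an escape tone.

B♯3 is an escape tone.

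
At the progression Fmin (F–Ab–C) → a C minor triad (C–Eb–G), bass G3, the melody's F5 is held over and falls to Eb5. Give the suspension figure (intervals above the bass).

7–6 suspension.

At the second chord the bass is G3. The suspended F5 lies a seventh above the bass; after resolving down by step to Eb5, the interval above the bass becomes a sixth.
Suspension figures are named by those two intervals: 7–6.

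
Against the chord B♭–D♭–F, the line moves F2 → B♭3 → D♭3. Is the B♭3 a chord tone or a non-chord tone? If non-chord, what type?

Bb minor triad contains B♭, D♭, F; B♭ is the root, so it is a chord tone.

Chord tone (the root of Bb minor triad).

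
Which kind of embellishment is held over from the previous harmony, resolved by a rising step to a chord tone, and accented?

Approach: by preparation — the pitch is first a chord tone, then held (tied or repeated) while the harmony changes under it. Departure: up by step. Metric position: strong.
A prepared dissonance that resolves upward by step — a retardation. (The same figure resolving downward would be a suspension.)

Retardation.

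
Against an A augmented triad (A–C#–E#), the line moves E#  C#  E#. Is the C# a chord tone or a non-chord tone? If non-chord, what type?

Chord tone (the third of A augmented triad).

A augmented triad contains A, C#, E#; C# is the third, so it is a chord tone.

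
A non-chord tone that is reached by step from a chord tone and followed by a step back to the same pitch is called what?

Neighbor tone.

Approach: by step. Departure: by step in the opposite direction, back to the starting pitch.
Stepwise on both sides but reversing to return to the same chord tone — a neighbor tone. (Had it continued onward in the same direction it would be a passing tone instead.)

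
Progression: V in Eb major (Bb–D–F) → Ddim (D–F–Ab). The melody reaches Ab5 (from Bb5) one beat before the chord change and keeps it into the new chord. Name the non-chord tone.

The harmony at that moment is Bb major triad (Bb, D, F); Ab5 is not a chord tone.
It is approached by step down from Bb5 and then sustained as the same pitch into the next harmony.
Arriving early and becoming a chord tone when the harmony changes — an anticipation.

Ab5 is an anticipation.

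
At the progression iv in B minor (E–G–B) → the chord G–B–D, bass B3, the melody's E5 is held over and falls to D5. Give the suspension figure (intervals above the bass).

4–3 suspension.

At the second chord the bass is B3. The suspended E5 lies a fourth above the bass; after resolving down by step to D5, the interval above the bass becomes a third.
Suspension figures are named by those two intervals: 4–3.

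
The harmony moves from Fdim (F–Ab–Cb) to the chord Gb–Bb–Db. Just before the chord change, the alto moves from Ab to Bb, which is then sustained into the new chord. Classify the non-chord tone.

Bb is an anticipation.

The harmony at that moment is F diminished triad (F, Ab, Cb); Bb is not a chord tone.
It is approached by step up from Ab and then sustained as the same pitch into the next harmony.
Arriving early and becoming a chord tone when the harmony changes — an anticipation.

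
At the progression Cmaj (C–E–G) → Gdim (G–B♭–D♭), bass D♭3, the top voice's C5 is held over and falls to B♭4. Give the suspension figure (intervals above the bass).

At the second chord the bass is D♭3. The suspended C5 lies a seventh above the bass; after resolving down by step to B♭4, the interval above the bass becomes a sixth.
Suspension figures are named by those two intervals: 7–6.

7–6 suspension.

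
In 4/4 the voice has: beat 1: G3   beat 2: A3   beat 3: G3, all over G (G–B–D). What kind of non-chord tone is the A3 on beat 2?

The harmony at that moment is G major triad (G, B, D); A3 is not a chord tone.
It is approached by step up from G3 and left by step down to G3.
Step away and step back to the same note — a neighbor tone (upper neighbor).

Upper neighbor tone.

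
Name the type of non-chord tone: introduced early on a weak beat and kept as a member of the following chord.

Approach: ahead of the chord change (typically by step), so it is dissonant against the current harmony. Departure: none — the same pitch is restated or held and is a chord tone of the new harmony.
Dissonant first, consonant once the harmony catches up: the note simply arrives early — an anticipation. (The reverse timing, consonant first and dissonant after the change, would be a suspension or retardation.)

Anticipation.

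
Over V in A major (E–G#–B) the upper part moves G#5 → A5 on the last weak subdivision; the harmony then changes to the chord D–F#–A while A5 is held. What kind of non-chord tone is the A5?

The harmony at that moment is E major triad (E, G#, B); A5 is not a chord tone.
It is approached by step up from G#5 and then sustained as the same pitch into the next harmony.
Arriving early and becoming a chord tone when the harmony changes — an anticipation.

A5 is an anticipation.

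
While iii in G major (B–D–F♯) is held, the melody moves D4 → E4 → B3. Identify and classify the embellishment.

E4 is an escape tone.

The harmony at that moment is B minor triad (B, D, F♯); E4 is not a chord tone.
It is approached by step up from D4 and left by leap down to B3.
Step in, leap out — an escape tone.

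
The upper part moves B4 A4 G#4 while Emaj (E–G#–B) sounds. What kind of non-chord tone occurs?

A4 is a passing tone.

The harmony at that moment is E major triad (E, G#, B); A4 is not a chord tone.
It is approached by step down from B4 and left by step down to G#4.
Step in, step out in the same direction — a passing tone.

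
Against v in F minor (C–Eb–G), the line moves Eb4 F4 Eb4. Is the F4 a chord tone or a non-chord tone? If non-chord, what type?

Non-chord tone — a neighbor tone.

The harmony at that moment is C minor triad (C, Eb, G); F4 is not a chord tone.
It is approached by step up from Eb4 and left by step down to Eb4.
Step away and step back to the same note — a neighbor tone (upper neighbor).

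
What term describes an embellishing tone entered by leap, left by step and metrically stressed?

Appoggiatura.

Approach: by leap. Departure: by step. Metric position: strong.
Leap in, step out, in a metrically strong position — an appoggiatura. (It is the mirror image of the escape tone, which steps in and leaps out from a weak position.)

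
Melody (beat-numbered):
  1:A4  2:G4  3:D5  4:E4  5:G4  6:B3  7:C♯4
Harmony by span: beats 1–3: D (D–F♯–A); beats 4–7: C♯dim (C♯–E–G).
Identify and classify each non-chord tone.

G4 (beat 2) — escape tone; B3 (beat 6) — appoggiatura.

The harmony at that moment is D major triad (D, F♯, A); G4 is not a chord tone.
It is approached by step down from A4 and left by leap up to D5.
Step in, leap out — an escape tone.
The harmony at that moment is C♯ diminished triad (C♯, E, G); B3 is not a chord tone.
It is approached by leap down from G4 and left by step up to C♯4.
Leap in, step out — an appoggiatura.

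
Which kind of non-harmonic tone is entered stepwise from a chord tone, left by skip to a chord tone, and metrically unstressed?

Escape tone.

Approach: by step. Departure: by leap. Metric position: weak.
Step in, leap out, from a weak position — an escape tone (échappée). (It is the mirror image of the appoggiatura, which leaps in and steps out on a strong beat.)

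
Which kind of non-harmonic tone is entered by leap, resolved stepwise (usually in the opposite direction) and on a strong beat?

Approach: by leap. Departure: by step. Metric position: strong.
Leap in, step out, in a metrically strong position — an appoggiatura. (It is the mirror image of the escape tone, which steps in and leaps out from a weak position.)

Appoggiatura.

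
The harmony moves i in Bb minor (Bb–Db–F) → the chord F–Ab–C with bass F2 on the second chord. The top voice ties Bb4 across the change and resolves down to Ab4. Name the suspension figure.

At the second chord the bass is F2. The suspended Bb4 lies a fourth above the bass; after resolving down by step to Ab4, the interval above the bass becomes a third.
Suspension figures are named by those two intervals: 4–3.

4–3 suspension.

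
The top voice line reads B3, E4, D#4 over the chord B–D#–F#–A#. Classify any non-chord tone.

E4 is an appoggiatura.

The harmony at that moment is B major seventh chord (B, D#, F#, A#); E4 is not a chord tone.
It is approached by leap up from B3 and left by step down to D#4.
Leap in, step out — an appoggiatura.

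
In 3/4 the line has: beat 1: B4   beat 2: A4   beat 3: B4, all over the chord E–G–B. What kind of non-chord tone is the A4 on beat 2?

The harmony at that moment is E minor triad (E, G, B); A4 is not a chord tone.
It is approached by step down from B4 and left by step up to B4.
Step away and step back to the same note — a neighbor tone (lower neighbor).

Lower neighbor tone.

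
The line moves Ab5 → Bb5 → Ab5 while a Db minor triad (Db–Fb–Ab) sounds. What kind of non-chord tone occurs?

Bb5 is a neighbor tone.

The harmony at that moment is Db minor triad (Db, Fb, Ab); Bb5 is not a chord tone.
It is approached by step up from Ab5 and left by step down to Ab5.
Step away and step back to the same note — a neighbor tone (upper neighbor).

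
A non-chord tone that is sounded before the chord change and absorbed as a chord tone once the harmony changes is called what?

Anticipation.

Approach: ahead of the chord change (typically by step), so it is dissonant against the current harmony. Departure: none — the same pitch is restated or held and is a chord tone of the new harmony.
Dissonant first, consonant once the harmony catches up: the note simply arrives early — an anticipation. (The reverse timing, consonant first and dissonant after the change, would be a suspension or retardation.)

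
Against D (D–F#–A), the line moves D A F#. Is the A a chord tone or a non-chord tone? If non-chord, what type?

Chord tone (the fifth of D major triad).

D major triad contains D, F#, A; A is the fifth, so it is a chord tone.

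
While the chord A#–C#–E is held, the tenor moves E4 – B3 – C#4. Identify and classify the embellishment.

The harmony at that moment is A# diminished triad (A#, C#, E); B3 is not a chord tone.
It is approached by leap down from E4 and left by step up to C#4.
Leap in, step out — an appoggiatura.

B3 is an appoggiatura.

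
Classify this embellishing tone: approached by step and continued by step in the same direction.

Passing tone.

Approach: by step. Departure: by step, continuing in the same direction.
Stepwise on both sides with no change of direction means the note fills in the space between two different chord tones — a passing tone. (Had it turned back to its starting note it would be a neighbor tone instead.)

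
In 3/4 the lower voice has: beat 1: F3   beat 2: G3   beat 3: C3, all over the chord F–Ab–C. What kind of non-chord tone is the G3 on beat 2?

Escape tone.

The harmony at that moment is F minor triad (F, Ab, C); G3 is not a chord tone.
It is approached by step up from F3 and left by leap down to C3.
Step in, leap out, on a weak beat — an escape tone.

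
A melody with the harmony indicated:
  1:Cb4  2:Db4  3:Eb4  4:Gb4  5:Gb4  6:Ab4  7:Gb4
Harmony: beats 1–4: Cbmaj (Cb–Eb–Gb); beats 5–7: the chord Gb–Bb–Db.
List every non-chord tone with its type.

Db4 (beat 2) — passing tone; Ab4 (beat 6) — neighbor tone.

The harmony at that moment is Cb major triad (Cb, Eb, Gb); Db4 is not a chord tone.
It is approached by step up from Cb4 and left by step up to Eb4.
Step in, step out in the same direction — a passing tone.
The harmony at that moment is Gb major triad (Gb, Bb, Db); Ab4 is not a chord tone.
It is approached by step up from Gb4 and left by step down to Gb4.
Step away and step back to the same note — a neighbor tone (upper neighbor).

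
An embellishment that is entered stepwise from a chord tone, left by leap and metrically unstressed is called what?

Approach: by step. Departure: by leap. Metric position: weak.
Step in, leap out, from a weak position — an escape tone (échappée). (It is the mirror image of the appoggiatura, which leaps in and steps out on a strong beat.)

Escape tone.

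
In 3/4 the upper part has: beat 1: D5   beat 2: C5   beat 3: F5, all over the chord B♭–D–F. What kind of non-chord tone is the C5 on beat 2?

The harmony at that moment is B♭ major triad (B♭, D, F); C5 is not a chord tone.
It is approached by step down from D5 and left by leap up to F5.
Step in, leap out, on a weak beat — an escape tone.

Escape tone.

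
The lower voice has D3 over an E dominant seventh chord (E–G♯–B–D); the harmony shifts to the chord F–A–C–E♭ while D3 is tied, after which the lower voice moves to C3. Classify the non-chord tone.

The harmony at that moment is F dominant seventh chord (F, A, C, E♭); D3 is not a chord tone.
It is held over (the same pitch as the preceding D3) and left by step down to C3.
Held over from the previous chord and resolving down by step — a suspension.

D3 is a suspension.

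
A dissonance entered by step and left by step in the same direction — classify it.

Passing tone.

Approach: by step. Departure: by step, continuing in the same direction.
Stepwise on both sides with no change of direction means the note fills in the space between two different chord tones — a passing tone. (Had it turned back to its starting note it would be a neighbor tone instead.)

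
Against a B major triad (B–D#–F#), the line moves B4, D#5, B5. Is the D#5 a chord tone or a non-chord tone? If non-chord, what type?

B major triad contains B, D#, F#; D# is the third, so it is a chord tone.

Chord tone (the third of B major triad).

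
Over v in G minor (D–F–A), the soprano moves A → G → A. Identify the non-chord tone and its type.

The harmony at that moment is D minor triad (D, F, A); G is not a chord tone.
It is approached by step down from A and left by step up to A.
Step away and step back to the same note — a neighbor tone (lower neighbor).

G is a neighbor tone.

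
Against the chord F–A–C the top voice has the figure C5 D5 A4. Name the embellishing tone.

D5 is an escape tone.

The harmony at that moment is F major triad (F, A, C); D5 is not a chord tone.
It is approached by step up from C5 and left by leap down to A4.
Step in, leap out — an escape tone.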